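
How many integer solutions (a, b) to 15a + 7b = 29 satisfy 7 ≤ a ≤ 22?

gcd(15, 7) = 1.
By Bézout, 15*(1) + 7*(-2) = 1.
Particular solution: (1, 2).
General solution: a = 1 + 7t, b = 2 - 15t for integer t.
7 ≤ 1 + 7t ≤ 22 gives t ∈ [1, 3], which is 3 values.

3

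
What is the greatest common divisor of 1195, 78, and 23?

1

gcd(1195, 78) = 1.
gcd(1, 23) = 1.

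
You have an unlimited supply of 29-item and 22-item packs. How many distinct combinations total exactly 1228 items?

2

Need nonnegative integers with 29j + 22k = 1228.
gcd(29, 22) = 1, and 29·(-3) + 22·(4) = 1.
So (j₀, k₀) = (-3684, 4912); general j = -3684 + 22t, k = 4912 - 29t.
j ≥ 0 ⇒ t ≥ 168; k ≥ 0 ⇒ t ≤ 169. That's 2 values of t.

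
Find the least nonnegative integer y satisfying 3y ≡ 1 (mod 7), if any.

5

gcd(7, 3):
  7 = 2×3 + 1
  3 = 3×1
so gcd(7, 3) = 1.
1 divides 1, so solutions exist.
Back-substitute for Bézout coefficients:
  1 = 7 - 2×3
  ... = 3×(-2) + 7×(1)
So 3×(-2) ≡ 1 (mod 7); multiply by 1: y ≡ -2 (mod 7).
Smallest nonnegative: y = -2 mod 7 = 5.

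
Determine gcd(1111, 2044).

1

gcd(2044, 1111):
  2044 = 1·1111 + 933
  1111 = 1·933 + 178
  933 = 5·178 + 43
  178 = 4·43 + 6
  43 = 7·6 + 1
  6 = 6·1
so gcd(2044, 1111) = 1.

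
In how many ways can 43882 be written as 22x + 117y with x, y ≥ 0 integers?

gcd(117, 22) = 1  (117 = 5×22 + 7, 22 = 3×7 + 1, 7 = 7×1).
Back-substituting, 22×(16) + 117×(-3) = 1.
Scale by 43882: one solution is (702112, -131646). Reduce x mod 117: (112, 354).
General: x = 112 + 117t, y = 354 - 22t.
x ≥ 0 ⇒ t ≥ 0; y ≥ 0 ⇒ t ≤ 16. So t ∈ [0, 16]: 17 solutions.

17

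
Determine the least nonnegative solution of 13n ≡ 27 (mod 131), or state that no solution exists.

gcd(131, 13) = 1  (131 = 10×13 + 1, 13 = 13×1).
1 divides 27, so solutions exist.
Back-substituting, 13×(-10) + 131×(1) = 1.
So 13×(-10) ≡ 1 (mod 131); multiply by 27: n ≡ -270 (mod 131).
Smallest nonnegative: n = -270 mod 131 = 123.

123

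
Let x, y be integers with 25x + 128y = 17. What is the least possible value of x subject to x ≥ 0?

57

gcd(128, 25) = 1  (128 = 5×25 + 3, 25 = 8×3 + 1, 3 = 3×1).
1 divides 17, so solutions exist.
Back-substituting, 25×(41) + 128×(-8) = 1.
Scale by 17/1 = 17: (x₀, y₀) = (697, -136).
General solution: x = 697 + 128t, y = -136 - 25t for integer t.
x ≥ 0: smallest is 697 mod 128 = 57 (at t = -5), with y = -11.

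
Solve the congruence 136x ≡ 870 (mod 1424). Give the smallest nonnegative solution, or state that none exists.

no solution

gcd(1424, 136):
  1424 = 10×136 + 64
  136 = 2×64 + 8
  64 = 8×8
so gcd(1424, 136) = 8.
8 does not divide 870, so the congruence has no solution.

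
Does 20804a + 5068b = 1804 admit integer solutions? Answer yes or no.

gcd(20804, 5068) = 28  (20804 = 4*5068 + 532, 5068 = 9*532 + 280, 532 = 1*280 + 252, 280 = 1*252 + 28, 252 = 9*28).
28 does not divide 1804 (remainder 12), so no integer solutions.

no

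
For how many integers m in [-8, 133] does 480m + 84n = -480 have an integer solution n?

gcd(480, 84) = 12  (480 = 5×84 + 60, 84 = 1×60 + 24, 60 = 2×24 + 12, 24 = 2×12).
Back-substituting, 480×(3) + 84×(-17) = 12.
Scale by -40: particular solution (-120, 680); reduce m mod 7: (6, -40).
General solution: m = 6 + 7t, n = -40 - 40t for integer t.
-8 ≤ 6 + 7t ≤ 133 gives t ∈ [-2, 18], which is 21 values.

21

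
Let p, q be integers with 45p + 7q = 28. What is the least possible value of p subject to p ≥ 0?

0

gcd(45, 7) = 1.
1 divides 28, so solutions exist.
By Bézout, 45·(-2) + 7·(13) = 1.
Scale by 28/1 = 28: (p₀, q₀) = (-56, 364).
General solution: p = -56 + 7t, q = 364 - 45t for integer t.
p ≥ 0: smallest is -56 mod 7 = 0 (at t = 8), with q = 4.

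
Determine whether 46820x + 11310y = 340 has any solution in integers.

yes

gcd(46820, 11310) = 10  (46820 = 4×11310 + 1580, 11310 = 7×1580 + 250, 1580 = 6×250 + 80, 250 = 3×80 + 10, 80 = 8×10).
10 divides 340, so integer solutions exist.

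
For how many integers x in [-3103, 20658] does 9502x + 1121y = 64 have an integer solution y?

22

gcd(9502, 1121) = 1.
By Bézout, 9502·(-275) + 1121·(2331) = 1.
Particular solution: (336, -2848).
General solution: x = 336 + 1121t, y = -2848 - 9502t for integer t.
-3103 ≤ 336 + 1121t ≤ 20658 gives t ∈ [-3, 18], which is 22 values.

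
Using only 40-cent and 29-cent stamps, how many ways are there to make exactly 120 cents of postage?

1

Need nonnegative integers with 40j + 29k = 120.
gcd(40, 29) = 1, and 40·(8) + 29·(-11) = 1.
So (j₀, k₀) = (960, -1320); general j = 960 + 29t, k = -1320 - 40t.
j ≥ 0 ⇒ t ≥ -33; k ≥ 0 ⇒ t ≤ -33. That's 1 value of t.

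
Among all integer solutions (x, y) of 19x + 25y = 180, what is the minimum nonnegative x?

gcd(25, 19) = 1  (25 = 1×19 + 6, 19 = 3×6 + 1, 6 = 6×1).
1 divides 180, so solutions exist.
Back-substituting, 19×(4) + 25×(-3) = 1.
Scale by 180/1 = 180: (x₀, y₀) = (720, -540).
General solution: x = 720 + 25t, y = -540 - 19t for integer t.
x ≥ 0: smallest is 720 mod 25 = 20 (at t = -28), with y = -8.

20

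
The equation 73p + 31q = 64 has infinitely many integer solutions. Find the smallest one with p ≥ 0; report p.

3

gcd(73, 31):
  73 = 2*31 + 11
  31 = 2*11 + 9
  11 = 1*9 + 2
  9 = 4*2 + 1
  2 = 2*1
so gcd(73, 31) = 1.
1 divides 64, so solutions exist.
Back-substitute for Bézout coefficients:
  1 = 9 - 4*2
  ... = 73*(-14) + 31*(33)
Scale by 64/1 = 64: (p₀, q₀) = (-896, 2112).
General solution: p = -896 + 31t, q = 2112 - 73t for integer t.
p ≥ 0: smallest is -896 mod 31 = 3 (at t = 29), with q = -5.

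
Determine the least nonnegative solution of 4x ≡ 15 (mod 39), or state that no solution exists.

gcd(39, 4):
  39 = 9×4 + 3
  4 = 1×3 + 1
  3 = 3×1
so gcd(39, 4) = 1.
1 divides 15, so solutions exist.
Back-substitute for Bézout coefficients:
  1 = 4 - 1×3
  ... = 4×(10) + 39×(-1)
So 4×(10) ≡ 1 (mod 39); multiply by 15: x ≡ 150 (mod 39).
Smallest nonnegative: x = 150 mod 39 = 33.

33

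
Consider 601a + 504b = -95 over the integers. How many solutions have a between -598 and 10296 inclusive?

22

gcd(601, 504) = 1.
By Bézout, 601*(-239) + 504*(285) = 1.
Particular solution: (25, -30).
General solution: a = 25 + 504t, b = -30 - 601t for integer t.
-598 ≤ 25 + 504t ≤ 10296 gives t ∈ [-1, 20], which is 22 values.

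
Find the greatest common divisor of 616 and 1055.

1

gcd(1055, 616):
  1055 = 1·616 + 439
  616 = 1·439 + 177
  439 = 2·177 + 85
  177 = 2·85 + 7
  85 = 12·7 + 1
  7 = 7·1
so gcd(1055, 616) = 1.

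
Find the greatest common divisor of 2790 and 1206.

18

gcd(2790, 1206):
  2790 = 2×1206 + 378
  1206 = 3×378 + 72
  378 = 5×72 + 18
  72 = 4×18
so gcd(2790, 1206) = 18.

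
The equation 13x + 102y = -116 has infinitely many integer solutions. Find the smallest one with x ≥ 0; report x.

46

gcd(102, 13):
  102 = 7·13 + 11
  13 = 1·11 + 2
  11 = 5·2 + 1
  2 = 2·1
so gcd(102, 13) = 1.
1 divides -116, so solutions exist.
Back-substitute for Bézout coefficients:
  1 = 11 - 5·2
  ... = 13·(-47) + 102·(6)
Scale by -116/1 = -116: (x₀, y₀) = (5452, -696).
General solution: x = 5452 + 102t, y = -696 - 13t for integer t.
x ≥ 0: smallest is 5452 mod 102 = 46 (at t = -53), with y = -7.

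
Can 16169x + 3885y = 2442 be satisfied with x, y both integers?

gcd(16169, 3885) = 37  (16169 = 4×3885 + 629, 3885 = 6×629 + 111, 629 = 5×111 + 74, 111 = 1×74 + 37, 74 = 2×37).
37 divides 2442, so integer solutions exist.

yes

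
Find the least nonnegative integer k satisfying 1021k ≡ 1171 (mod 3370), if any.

gcd(3370, 1021) = 1.
1 divides 1171, so solutions exist.
By Bézout, 1021*(-1449) + 3370*(439) = 1.
So 1021*(-1449) ≡ 1 (mod 3370); multiply by 1171: k ≡ -1696779 (mod 3370).
Smallest nonnegative: k = -1696779 mod 3370 = 1701.

1701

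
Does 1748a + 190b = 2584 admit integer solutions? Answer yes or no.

gcd(1748, 190) = 38.
38 divides 2584, so integer solutions exist.

yes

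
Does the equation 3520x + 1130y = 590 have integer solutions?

yes

gcd(3520, 1130):
  3520 = 3*1130 + 130
  1130 = 8*130 + 90
  130 = 1*90 + 40
  90 = 2*40 + 10
  40 = 4*10
so gcd(3520, 1130) = 10.
10 divides 590, so integer solutions exist.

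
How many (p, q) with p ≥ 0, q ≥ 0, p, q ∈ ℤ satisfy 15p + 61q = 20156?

22

gcd(61, 15):
  61 = 4×15 + 1
  15 = 15×1
so gcd(61, 15) = 1.
Back-substitute for Bézout coefficients:
  1 = 61 - 4×15
  ... = 15×(-4) + 61×(1)
Scale by 20156: one solution is (-80624, 20156). Reduce p mod 61: (18, 326).
General: p = 18 + 61t, q = 326 - 15t.
p ≥ 0 ⇒ t ≥ 0; q ≥ 0 ⇒ t ≤ 21. So t ∈ [0, 21]: 22 solutions.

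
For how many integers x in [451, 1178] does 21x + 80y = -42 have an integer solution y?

9

gcd(80, 21) = 1.
By Bézout, 21·(-19) + 80·(5) = 1.
Particular solution: (78, -21).
General solution: x = 78 + 80t, y = -21 - 21t for integer t.
451 ≤ 78 + 80t ≤ 1178 gives t ∈ [5, 13], which is 9 values.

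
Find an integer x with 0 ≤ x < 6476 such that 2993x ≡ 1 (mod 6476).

489

gcd(6476, 2993):
  6476 = 2×2993 + 490
  2993 = 6×490 + 53
  490 = 9×53 + 13
  53 = 4×13 + 1
  13 = 13×1
so gcd(6476, 2993) = 1.
Back-substitute for Bézout coefficients:
  1 = 53 - 4×13
  ... = 2993×(489) + 6476×(-226)
So 2993×489 ≡ 1 (mod 6476), and 489 mod 6476 = 489.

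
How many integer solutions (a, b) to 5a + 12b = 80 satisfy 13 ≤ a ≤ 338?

27

gcd(12, 5) = 1  (12 = 2·5 + 2, 5 = 2·2 + 1, 2 = 2·1).
Back-substituting, 5·(5) + 12·(-2) = 1.
Scale by 80: particular solution (400, -160); reduce a mod 12: (4, 5).
General solution: a = 4 + 12t, b = 5 - 5t for integer t.
13 ≤ 4 + 12t ≤ 338 gives t ∈ [1, 27], which is 27 values.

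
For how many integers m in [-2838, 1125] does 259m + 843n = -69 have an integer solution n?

gcd(843, 259) = 1  (843 = 3*259 + 66, 259 = 3*66 + 61, 66 = 1*61 + 5, 61 = 12*5 + 1, 5 = 5*1).
Back-substituting, 259*(166) + 843*(-51) = 1.
Scale by -69: particular solution (-11454, 3519); reduce m mod 843: (348, -107).
General solution: m = 348 + 843t, n = -107 - 259t for integer t.
-2838 ≤ 348 + 843t ≤ 1125 gives t ∈ [-3, 0], which is 4 values.

4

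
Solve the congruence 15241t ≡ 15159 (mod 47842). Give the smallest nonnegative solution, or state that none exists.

gcd(47842, 15241) = 1.
1 divides 15159, so solutions exist.
By Bézout, 15241*(-3635) + 47842*(1158) = 1.
So 15241*(-3635) ≡ 1 (mod 47842); multiply by 15159: t ≡ -55102965 (mod 47842).
Smallest nonnegative: t = -55102965 mod 47842 = 11019.

11019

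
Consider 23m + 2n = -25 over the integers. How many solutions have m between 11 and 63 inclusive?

27

gcd(23, 2):
  23 = 11·2 + 1
  2 = 2·1
so gcd(23, 2) = 1.
Back-substitute for Bézout coefficients:
  1 = 23 - 11·2
  ... = 23·(1) + 2·(-11)
Scale by -25: particular solution (-25, 275); reduce m mod 2: (1, -24).
General solution: m = 1 + 2t, n = -24 - 23t for integer t.
11 ≤ 1 + 2t ≤ 63 gives t ∈ [5, 31], which is 27 values.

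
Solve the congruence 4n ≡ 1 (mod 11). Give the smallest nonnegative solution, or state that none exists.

gcd(11, 4) = 1.
1 divides 1, so solutions exist.
By Bézout, 4*(3) + 11*(-1) = 1.
So 4*(3) ≡ 1 (mod 11); multiply by 1: n ≡ 3 (mod 11).
Smallest nonnegative: n = 3 mod 11 = 3.

3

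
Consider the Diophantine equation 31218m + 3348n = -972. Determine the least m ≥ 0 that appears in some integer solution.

gcd(31218, 3348) = 6.
6 divides -972, so solutions exist.
By Bézout, 31218×(37) + 3348×(-345) = 6.
Scale by -972/6 = -162: (m₀, n₀) = (-5994, 55890).
General solution: m = -5994 + 558t, n = 55890 - 5203t for integer t.
m ≥ 0: smallest is -5994 mod 558 = 144 (at t = 11), with n = -1343.

144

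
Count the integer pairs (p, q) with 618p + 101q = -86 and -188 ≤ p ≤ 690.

gcd(618, 101) = 1.
By Bézout, 618·(-42) + 101·(257) = 1.
Particular solution: (77, -472).
General solution: p = 77 + 101t, q = -472 - 618t for integer t.
-188 ≤ 77 + 101t ≤ 690 gives t ∈ [-2, 6], which is 9 values.

9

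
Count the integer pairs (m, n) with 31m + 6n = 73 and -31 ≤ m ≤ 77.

18

gcd(31, 6) = 1.
By Bézout, 31*(1) + 6*(-5) = 1.
Particular solution: (1, 7).
General solution: m = 1 + 6t, n = 7 - 31t for integer t.
-31 ≤ 1 + 6t ≤ 77 gives t ∈ [-5, 12], which is 18 values.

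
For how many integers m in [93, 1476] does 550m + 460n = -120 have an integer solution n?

gcd(550, 460):
  550 = 1×460 + 90
  460 = 5×90 + 10
  90 = 9×10
so gcd(550, 460) = 10.
Back-substitute for Bézout coefficients:
  10 = 460 - 5×90
  ... = 550×(-5) + 460×(6)
Scale by -12: particular solution (60, -72); reduce m mod 46: (14, -17).
General solution: m = 14 + 46t, n = -17 - 55t for integer t.
93 ≤ 14 + 46t ≤ 1476 gives t ∈ [2, 31], which is 30 values.

30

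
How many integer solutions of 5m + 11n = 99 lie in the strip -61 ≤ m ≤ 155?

20

gcd(11, 5) = 1  (11 = 2*5 + 1, 5 = 5*1).
Back-substituting, 5*(-2) + 11*(1) = 1.
Scale by 99: particular solution (-198, 99); reduce m mod 11: (0, 9).
General solution: m = 0 + 11t, n = 9 - 5t for integer t.
-61 ≤ 0 + 11t ≤ 155 gives t ∈ [-5, 14], which is 20 values.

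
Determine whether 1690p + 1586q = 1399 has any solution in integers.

gcd(1690, 1586) = 26.
26 does not divide 1399 (remainder 21), so no integer solutions.

no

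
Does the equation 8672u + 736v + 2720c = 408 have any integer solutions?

gcd(8672, 736) = 32.
gcd(32, 2720) = 32.
32 does not divide 408 (remainder 24), so no integer solutions.

no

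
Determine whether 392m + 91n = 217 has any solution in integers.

gcd(392, 91) = 7.
7 divides 217, so integer solutions exist.

yes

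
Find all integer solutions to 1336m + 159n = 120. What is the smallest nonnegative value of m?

141

gcd(1336, 159) = 1.
1 divides 120, so solutions exist.
By Bézout, 1336·(-77) + 159·(647) = 1.
Scale by 120/1 = 120: (m₀, n₀) = (-9240, 77640).
General solution: m = -9240 + 159t, n = 77640 - 1336t for integer t.
m ≥ 0: smallest is -9240 mod 159 = 141 (at t = 59), with n = -1184.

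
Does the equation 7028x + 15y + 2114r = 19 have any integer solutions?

gcd(7028, 15) = 1  (7028 = 468*15 + 8, 15 = 1*8 + 7, 8 = 1*7 + 1, 7 = 7*1).
gcd(1, 2114) = 1.
1 divides 19, so integer solutions exist.

yes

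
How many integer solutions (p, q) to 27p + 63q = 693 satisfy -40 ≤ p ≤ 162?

29

gcd(63, 27) = 9.
By Bézout, 27×(-2) + 63×(1) = 9.
Particular solution: (0, 11).
General solution: p = 0 + 7t, q = 11 - 3t for integer t.
-40 ≤ 0 + 7t ≤ 162 gives t ∈ [-5, 23], which is 29 values.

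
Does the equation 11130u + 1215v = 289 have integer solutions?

gcd(11130, 1215):
  11130 = 9×1215 + 195
  1215 = 6×195 + 45
  195 = 4×45 + 15
  45 = 3×15
so gcd(11130, 1215) = 15.
15 does not divide 289 (remainder 4), so no integer solutions.

no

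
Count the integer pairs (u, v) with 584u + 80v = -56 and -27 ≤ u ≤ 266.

gcd(584, 80):
  584 = 7×80 + 24
  80 = 3×24 + 8
  24 = 3×8
so gcd(584, 80) = 8.
Back-substitute for Bézout coefficients:
  8 = 80 - 3×24
  ... = 584×(-3) + 80×(22)
Scale by -7: particular solution (21, -154); reduce u mod 10: (1, -8).
General solution: u = 1 + 10t, v = -8 - 73t for integer t.
-27 ≤ 1 + 10t ≤ 266 gives t ∈ [-2, 26], which is 29 values.

29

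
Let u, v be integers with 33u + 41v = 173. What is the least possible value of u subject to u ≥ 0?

4

gcd(41, 33):
  41 = 1·33 + 8
  33 = 4·8 + 1
  8 = 8·1
so gcd(41, 33) = 1.
1 divides 173, so solutions exist.
Back-substitute for Bézout coefficients:
  1 = 33 - 4·8
  ... = 33·(5) + 41·(-4)
Scale by 173/1 = 173: (u₀, v₀) = (865, -692).
General solution: u = 865 + 41t, v = -692 - 33t for integer t.
u ≥ 0: smallest is 865 mod 41 = 4 (at t = -21), with v = 1.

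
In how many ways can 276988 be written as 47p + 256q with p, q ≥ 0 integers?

23

gcd(256, 47) = 1.
By Bézout, 47·(-49) + 256·(9) = 1.
One solution: (196, 1046).
General: p = 196 + 256t, q = 1046 - 47t.
p ≥ 0 ⇒ t ≥ 0; q ≥ 0 ⇒ t ≤ 22. So t ∈ [0, 22]: 23 solutions.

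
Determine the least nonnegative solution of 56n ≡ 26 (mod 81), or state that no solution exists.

67

gcd(81, 56) = 1.
1 divides 26, so solutions exist.
By Bézout, 56×(-13) + 81×(9) = 1.
So 56×(-13) ≡ 1 (mod 81); multiply by 26: n ≡ -338 (mod 81).
Smallest nonnegative: n = -338 mod 81 = 67.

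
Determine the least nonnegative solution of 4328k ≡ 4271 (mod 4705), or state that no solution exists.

gcd(4705, 4328) = 1  (4705 = 1*4328 + 377, 4328 = 11*377 + 181, 377 = 2*181 + 15, 181 = 12*15 + 1, 15 = 15*1).
1 divides 4271, so solutions exist.
Back-substituting, 4328*(312) + 4705*(-287) = 1.
So 4328*(312) ≡ 1 (mod 4705); multiply by 4271: k ≡ 1332552 (mod 4705).
Smallest nonnegative: k = 1332552 mod 4705 = 1037.

1037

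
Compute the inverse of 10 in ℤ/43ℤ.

13

gcd(43, 10) = 1.
By Bézout, 10×(13) + 43×(-3) = 1.
So 10×13 ≡ 1 (mod 43), and 13 mod 43 = 13.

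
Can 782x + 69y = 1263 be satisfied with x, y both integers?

no

gcd(782, 69) = 23  (782 = 11*69 + 23, 69 = 3*23).
23 does not divide 1263 (remainder 21), so no integer solutions.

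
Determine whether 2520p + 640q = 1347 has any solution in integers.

no

gcd(2520, 640) = 40.
40 does not divide 1347 (remainder 27), so no integer solutions.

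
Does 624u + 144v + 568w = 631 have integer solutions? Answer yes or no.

no

gcd(624, 144) = 48.
gcd(48, 568) = 8.
8 does not divide 631 (remainder 7), so no integer solutions.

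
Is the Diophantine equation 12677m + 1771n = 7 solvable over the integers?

yes

gcd(12677, 1771) = 7.
7 divides 7, so integer solutions exist.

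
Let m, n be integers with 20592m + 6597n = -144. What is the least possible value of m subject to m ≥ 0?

41

gcd(20592, 6597):
  20592 = 3*6597 + 801
  6597 = 8*801 + 189
  801 = 4*189 + 45
  189 = 4*45 + 9
  45 = 5*9
so gcd(20592, 6597) = 9.
9 divides -144, so solutions exist.
Back-substitute for Bézout coefficients:
  9 = 189 - 4*45
  ... = 20592*(-140) + 6597*(437)
Scale by -144/9 = -16: (m₀, n₀) = (2240, -6992).
General solution: m = 2240 + 733t, n = -6992 - 2288t for integer t.
m ≥ 0: smallest is 2240 mod 733 = 41 (at t = -3), with n = -128.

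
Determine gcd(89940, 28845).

gcd(89940, 28845):
  89940 = 3×28845 + 3405
  28845 = 8×3405 + 1605
  3405 = 2×1605 + 195
  1605 = 8×195 + 45
  195 = 4×45 + 15
  45 = 3×15
so gcd(89940, 28845) = 15.

15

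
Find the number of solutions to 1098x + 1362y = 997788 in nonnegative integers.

gcd(1362, 1098) = 6  (1362 = 1×1098 + 264, 1098 = 4×264 + 42, 264 = 6×42 + 12, 42 = 3×12 + 6, 12 = 2×6).
Back-substituting, 1098×(98) + 1362×(-79) = 6.
Scale by 166298: one solution is (16297204, -13137542). Reduce x mod 227: (193, 577).
General: x = 193 + 227t, y = 577 - 183t.
x ≥ 0 ⇒ t ≥ 0; y ≥ 0 ⇒ t ≤ 3. So t ∈ [0, 3]: 4 solutions.

4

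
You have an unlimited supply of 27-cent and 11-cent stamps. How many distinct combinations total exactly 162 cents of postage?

1

Need nonnegative integers with 27j + 11k = 162.
gcd(27, 11) = 1, and 27·(-2) + 11·(5) = 1.
So (j₀, k₀) = (-324, 810); general j = -324 + 11t, k = 810 - 27t.
j ≥ 0 ⇒ t ≥ 30; k ≥ 0 ⇒ t ≤ 30. That's 1 value of t.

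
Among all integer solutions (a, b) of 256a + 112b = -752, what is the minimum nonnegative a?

gcd(256, 112) = 16  (256 = 2×112 + 32, 112 = 3×32 + 16, 32 = 2×16).
16 divides -752, so solutions exist.
Back-substituting, 256×(-3) + 112×(7) = 16.
Scale by -752/16 = -47: (a₀, b₀) = (141, -329).
General solution: a = 141 + 7t, b = -329 - 16t for integer t.
a ≥ 0: smallest is 141 mod 7 = 1 (at t = -20), with b = -9.

1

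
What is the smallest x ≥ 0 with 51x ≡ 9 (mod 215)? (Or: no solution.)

gcd(215, 51) = 1.
1 divides 9, so solutions exist.
By Bézout, 51×(-59) + 215×(14) = 1.
So 51×(-59) ≡ 1 (mod 215); multiply by 9: x ≡ -531 (mod 215).
Smallest nonnegative: x = -531 mod 215 = 114.

114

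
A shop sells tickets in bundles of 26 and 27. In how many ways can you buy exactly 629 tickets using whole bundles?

1

Need nonnegative integers with 26j + 27k = 629.
gcd(26, 27) = 1, and 26·(-1) + 27·(1) = 1.
So (j₀, k₀) = (-629, 629); general j = -629 + 27t, k = 629 - 26t.
j ≥ 0 ⇒ t ≥ 24; k ≥ 0 ⇒ t ≤ 24. That's 1 value of t.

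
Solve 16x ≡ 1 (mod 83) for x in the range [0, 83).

gcd(83, 16) = 1  (83 = 5×16 + 3, 16 = 5×3 + 1, 3 = 3×1).
Back-substituting, 16×(26) + 83×(-5) = 1.
So 16×26 ≡ 1 (mod 83), and 26 mod 83 = 26.

26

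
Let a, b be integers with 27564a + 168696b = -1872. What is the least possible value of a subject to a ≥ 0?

gcd(168696, 27564) = 12.
12 divides -1872, so solutions exist.
By Bézout, 27564×(-1579) + 168696×(258) = 12.
Scale by -1872/12 = -156: (a₀, b₀) = (246324, -40248).
General solution: a = 246324 + 14058t, b = -40248 - 2297t for integer t.
a ≥ 0: smallest is 246324 mod 14058 = 7338 (at t = -17), with b = -1199.

7338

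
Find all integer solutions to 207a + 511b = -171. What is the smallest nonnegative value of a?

288

gcd(511, 207):
  511 = 2*207 + 97
  207 = 2*97 + 13
  97 = 7*13 + 6
  13 = 2*6 + 1
  6 = 6*1
so gcd(511, 207) = 1.
1 divides -171, so solutions exist.
Back-substitute for Bézout coefficients:
  1 = 13 - 2*6
  ... = 207*(79) + 511*(-32)
Scale by -171/1 = -171: (a₀, b₀) = (-13509, 5472).
General solution: a = -13509 + 511t, b = 5472 - 207t for integer t.
a ≥ 0: smallest is -13509 mod 511 = 288 (at t = 27), with b = -117.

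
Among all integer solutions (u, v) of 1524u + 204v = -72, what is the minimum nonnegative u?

gcd(1524, 204) = 12  (1524 = 7·204 + 96, 204 = 2·96 + 12, 96 = 8·12).
12 divides -72, so solutions exist.
Back-substituting, 1524·(-2) + 204·(15) = 12.
Scale by -72/12 = -6: (u₀, v₀) = (12, -90).
General solution: u = 12 + 17t, v = -90 - 127t for integer t.
u ≥ 0: smallest is 12 mod 17 = 12 (at t = 0), with v = -90.

12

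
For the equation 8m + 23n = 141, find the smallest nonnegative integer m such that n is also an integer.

9

gcd(23, 8) = 1  (23 = 2·8 + 7, 8 = 1·7 + 1, 7 = 7·1).
1 divides 141, so solutions exist.
Back-substituting, 8·(3) + 23·(-1) = 1.
Scale by 141/1 = 141: (m₀, n₀) = (423, -141).
General solution: m = 423 + 23t, n = -141 - 8t for integer t.
m ≥ 0: smallest is 423 mod 23 = 9 (at t = -18), with n = 3.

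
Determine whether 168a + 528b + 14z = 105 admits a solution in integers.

no

gcd(528, 168) = 24  (528 = 3*168 + 24, 168 = 7*24).
gcd(24, 14) = 2.
2 does not divide 105 (remainder 1), so no integer solutions.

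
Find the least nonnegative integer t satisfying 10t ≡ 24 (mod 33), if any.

gcd(33, 10) = 1  (33 = 3×10 + 3, 10 = 3×3 + 1, 3 = 3×1).
1 divides 24, so solutions exist.
Back-substituting, 10×(10) + 33×(-3) = 1.
So 10×(10) ≡ 1 (mod 33); multiply by 24: t ≡ 240 (mod 33).
Smallest nonnegative: t = 240 mod 33 = 9.

9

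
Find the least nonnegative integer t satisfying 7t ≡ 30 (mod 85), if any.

gcd(85, 7) = 1.
1 divides 30, so solutions exist.
By Bézout, 7×(-12) + 85×(1) = 1.
So 7×(-12) ≡ 1 (mod 85); multiply by 30: t ≡ -360 (mod 85).
Smallest nonnegative: t = -360 mod 85 = 65.

65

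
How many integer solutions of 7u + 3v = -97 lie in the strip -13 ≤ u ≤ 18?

gcd(7, 3) = 1  (7 = 2·3 + 1, 3 = 3·1).
Back-substituting, 7·(1) + 3·(-2) = 1.
Scale by -97: particular solution (-97, 194); reduce u mod 3: (2, -37).
General solution: u = 2 + 3t, v = -37 - 7t for integer t.
-13 ≤ 2 + 3t ≤ 18 gives t ∈ [-5, 5], which is 11 values.

11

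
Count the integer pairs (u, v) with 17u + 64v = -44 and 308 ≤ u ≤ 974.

gcd(64, 17):
  64 = 3·17 + 13
  17 = 1·13 + 4
  13 = 3·4 + 1
  4 = 4·1
so gcd(64, 17) = 1.
Back-substitute for Bézout coefficients:
  1 = 13 - 3·4
  ... = 17·(-15) + 64·(4)
Scale by -44: particular solution (660, -176); reduce u mod 64: (20, -6).
General solution: u = 20 + 64t, v = -6 - 17t for integer t.
308 ≤ 20 + 64t ≤ 974 gives t ∈ [5, 14], which is 10 values.

10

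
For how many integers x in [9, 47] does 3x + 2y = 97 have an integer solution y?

gcd(3, 2) = 1.
By Bézout, 3·(1) + 2·(-1) = 1.
Particular solution: (1, 47).
General solution: x = 1 + 2t, y = 47 - 3t for integer t.
9 ≤ 1 + 2t ≤ 47 gives t ∈ [4, 23], which is 20 values.

20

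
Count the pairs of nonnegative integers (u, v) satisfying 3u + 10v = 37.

1

gcd(10, 3) = 1  (10 = 3·3 + 1, 3 = 3·1).
Back-substituting, 3·(-3) + 10·(1) = 1.
Scale by 37: one solution is (-111, 37). Reduce u mod 10: (9, 1).
General: u = 9 + 10t, v = 1 - 3t.
u ≥ 0 ⇒ t ≥ 0; v ≥ 0 ⇒ t ≤ 0. So t ∈ [0, 0]: 1 solution.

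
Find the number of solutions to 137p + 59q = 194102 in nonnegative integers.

gcd(137, 59) = 1.
By Bézout, 137×(28) + 59×(-65) = 1.
One solution: (12, 3262).
General: p = 12 + 59t, q = 3262 - 137t.
p ≥ 0 ⇒ t ≥ 0; q ≥ 0 ⇒ t ≤ 23. So t ∈ [0, 23]: 24 solutions.

24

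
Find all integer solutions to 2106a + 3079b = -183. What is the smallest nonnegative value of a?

gcd(3079, 2106):
  3079 = 1·2106 + 973
  2106 = 2·973 + 160
  973 = 6·160 + 13
  160 = 12·13 + 4
  13 = 3·4 + 1
  4 = 4·1
so gcd(3079, 2106) = 1.
1 divides -183, so solutions exist.
Back-substitute for Bézout coefficients:
  1 = 13 - 3·4
  ... = 2106·(-712) + 3079·(487)
Scale by -183/1 = -183: (a₀, b₀) = (130296, -89121).
General solution: a = 130296 + 3079t, b = -89121 - 2106t for integer t.
a ≥ 0: smallest is 130296 mod 3079 = 978 (at t = -42), with b = -669.

978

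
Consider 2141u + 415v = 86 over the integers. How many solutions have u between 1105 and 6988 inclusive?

14

gcd(2141, 415):
  2141 = 5*415 + 66
  415 = 6*66 + 19
  66 = 3*19 + 9
  19 = 2*9 + 1
  9 = 9*1
so gcd(2141, 415) = 1.
Back-substitute for Bézout coefficients:
  1 = 19 - 2*9
  ... = 2141*(-44) + 415*(227)
Scale by 86: particular solution (-3784, 19522); reduce u mod 415: (366, -1888).
General solution: u = 366 + 415t, v = -1888 - 2141t for integer t.
1105 ≤ 366 + 415t ≤ 6988 gives t ∈ [2, 15], which is 14 values.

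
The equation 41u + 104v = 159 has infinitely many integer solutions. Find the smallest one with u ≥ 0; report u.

gcd(104, 41) = 1.
1 divides 159, so solutions exist.
By Bézout, 41*(33) + 104*(-13) = 1.
Scale by 159/1 = 159: (u₀, v₀) = (5247, -2067).
General solution: u = 5247 + 104t, v = -2067 - 41t for integer t.
u ≥ 0: smallest is 5247 mod 104 = 47 (at t = -50), with v = -17.

47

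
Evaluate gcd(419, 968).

1

gcd(968, 419):
  968 = 2×419 + 130
  419 = 3×130 + 29
  130 = 4×29 + 14
  29 = 2×14 + 1
  14 = 14×1
so gcd(968, 419) = 1.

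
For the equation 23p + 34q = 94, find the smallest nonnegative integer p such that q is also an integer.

gcd(34, 23):
  34 = 1*23 + 11
  23 = 2*11 + 1
  11 = 11*1
so gcd(34, 23) = 1.
1 divides 94, so solutions exist.
Back-substitute for Bézout coefficients:
  1 = 23 - 2*11
  ... = 23*(3) + 34*(-2)
Scale by 94/1 = 94: (p₀, q₀) = (282, -188).
General solution: p = 282 + 34t, q = -188 - 23t for integer t.
p ≥ 0: smallest is 282 mod 34 = 10 (at t = -8), with q = -4.

10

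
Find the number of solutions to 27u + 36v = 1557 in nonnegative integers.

14

gcd(36, 27) = 9.
By Bézout, 27×(-1) + 36×(1) = 9.
One solution: (3, 41).
General: u = 3 + 4t, v = 41 - 3t.
u ≥ 0 ⇒ t ≥ 0; v ≥ 0 ⇒ t ≤ 13. So t ∈ [0, 13]: 14 solutions.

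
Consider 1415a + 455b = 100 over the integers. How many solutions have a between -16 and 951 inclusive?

gcd(1415, 455) = 5.
By Bézout, 1415*(-9) + 455*(28) = 5.
Particular solution: (2, -6).
General solution: a = 2 + 91t, b = -6 - 283t for integer t.
-16 ≤ 2 + 91t ≤ 951 gives t ∈ [0, 10], which is 11 values.

11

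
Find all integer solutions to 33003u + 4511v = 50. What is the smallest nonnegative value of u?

gcd(33003, 4511) = 1.
1 divides 50, so solutions exist.
By Bézout, 33003*(484) + 4511*(-3541) = 1.
Scale by 50/1 = 50: (u₀, v₀) = (24200, -177050).
General solution: u = 24200 + 4511t, v = -177050 - 33003t for integer t.
u ≥ 0: smallest is 24200 mod 4511 = 1645 (at t = -5), with v = -12035.

1645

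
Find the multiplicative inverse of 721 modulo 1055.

856

gcd(1055, 721) = 1  (1055 = 1×721 + 334, 721 = 2×334 + 53, 334 = 6×53 + 16, 53 = 3×16 + 5, 16 = 3×5 + 1, 5 = 5×1).
Back-substituting, 721×(-199) + 1055×(136) = 1.
So 721×-199 ≡ 1 (mod 1055), and -199 mod 1055 = 856.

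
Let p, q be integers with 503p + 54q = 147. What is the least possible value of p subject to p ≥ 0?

15

gcd(503, 54) = 1  (503 = 9·54 + 17, 54 = 3·17 + 3, 17 = 5·3 + 2, 3 = 1·2 + 1, 2 = 2·1).
1 divides 147, so solutions exist.
Back-substituting, 503·(-19) + 54·(177) = 1.
Scale by 147/1 = 147: (p₀, q₀) = (-2793, 26019).
General solution: p = -2793 + 54t, q = 26019 - 503t for integer t.
p ≥ 0: smallest is -2793 mod 54 = 15 (at t = 52), with q = -137.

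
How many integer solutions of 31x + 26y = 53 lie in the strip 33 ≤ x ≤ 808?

30

gcd(31, 26):
  31 = 1*26 + 5
  26 = 5*5 + 1
  5 = 5*1
so gcd(31, 26) = 1.
Back-substitute for Bézout coefficients:
  1 = 26 - 5*5
  ... = 31*(-5) + 26*(6)
Scale by 53: particular solution (-265, 318); reduce x mod 26: (21, -23).
General solution: x = 21 + 26t, y = -23 - 31t for integer t.
33 ≤ 21 + 26t ≤ 808 gives t ∈ [1, 30], which is 30 values.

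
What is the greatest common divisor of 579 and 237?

3

gcd(579, 237) = 3  (579 = 2×237 + 105, 237 = 2×105 + 27, 105 = 3×27 + 24, 27 = 1×24 + 3, 24 = 8×3).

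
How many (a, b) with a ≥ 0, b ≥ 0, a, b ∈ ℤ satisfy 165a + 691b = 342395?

3

gcd(691, 165):
  691 = 4*165 + 31
  165 = 5*31 + 10
  31 = 3*10 + 1
  10 = 10*1
so gcd(691, 165) = 1.
Back-substitute for Bézout coefficients:
  1 = 31 - 3*10
  ... = 165*(-67) + 691*(16)
Scale by 342395: one solution is (-22940465, 5478320). Reduce a mod 691: (44, 485).
General: a = 44 + 691t, b = 485 - 165t.
a ≥ 0 ⇒ t ≥ 0; b ≥ 0 ⇒ t ≤ 2. So t ∈ [0, 2]: 3 solutions.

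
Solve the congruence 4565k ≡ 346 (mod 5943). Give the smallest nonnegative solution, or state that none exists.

gcd(5943, 4565) = 1  (5943 = 1×4565 + 1378, 4565 = 3×1378 + 431, 1378 = 3×431 + 85, 431 = 5×85 + 6, 85 = 14×6 + 1, 6 = 6×1).
1 divides 346, so solutions exist.
Back-substituting, 4565×(-979) + 5943×(752) = 1.
So 4565×(-979) ≡ 1 (mod 5943); multiply by 346: k ≡ -338734 (mod 5943).
Smallest nonnegative: k = -338734 mod 5943 = 17.

17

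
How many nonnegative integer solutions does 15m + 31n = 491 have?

gcd(31, 15) = 1  (31 = 2*15 + 1, 15 = 15*1).
Back-substituting, 15*(-2) + 31*(1) = 1.
Scale by 491: one solution is (-982, 491). Reduce m mod 31: (10, 11).
General: m = 10 + 31t, n = 11 - 15t.
m ≥ 0 ⇒ t ≥ 0; n ≥ 0 ⇒ t ≤ 0. So t ∈ [0, 0]: 1 solution.

1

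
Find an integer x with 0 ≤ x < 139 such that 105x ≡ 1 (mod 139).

94

gcd(139, 105):
  139 = 1*105 + 34
  105 = 3*34 + 3
  34 = 11*3 + 1
  3 = 3*1
so gcd(139, 105) = 1.
Back-substitute for Bézout coefficients:
  1 = 34 - 11*3
  ... = 105*(-45) + 139*(34)
So 105*-45 ≡ 1 (mod 139), and -45 mod 139 = 94.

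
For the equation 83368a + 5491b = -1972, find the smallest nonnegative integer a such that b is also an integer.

gcd(83368, 5491) = 17  (83368 = 15·5491 + 1003, 5491 = 5·1003 + 476, 1003 = 2·476 + 51, 476 = 9·51 + 17, 51 = 3·17).
17 divides -1972, so solutions exist.
Back-substituting, 83368·(-104) + 5491·(1579) = 17.
Scale by -1972/17 = -116: (a₀, b₀) = (12064, -183164).
General solution: a = 12064 + 323t, b = -183164 - 4904t for integer t.
a ≥ 0: smallest is 12064 mod 323 = 113 (at t = -37), with b = -1716.

113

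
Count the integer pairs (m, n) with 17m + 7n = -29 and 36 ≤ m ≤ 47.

2

gcd(17, 7) = 1  (17 = 2*7 + 3, 7 = 2*3 + 1, 3 = 3*1).
Back-substituting, 17*(-2) + 7*(5) = 1.
Scale by -29: particular solution (58, -145); reduce m mod 7: (2, -9).
General solution: m = 2 + 7t, n = -9 - 17t for integer t.
36 ≤ 2 + 7t ≤ 47 gives t ∈ [5, 6], which is 2 values.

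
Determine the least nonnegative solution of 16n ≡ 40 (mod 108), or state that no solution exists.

16

gcd(108, 16):
  108 = 6·16 + 12
  16 = 1·12 + 4
  12 = 3·4
so gcd(108, 16) = 4.
4 divides 40, so solutions exist.
Back-substitute for Bézout coefficients:
  4 = 16 - 1·12
  ... = 16·(7) + 108·(-1)
So 16·(7) ≡ 4 (mod 108); multiply by 10: n ≡ 70 (mod 27).
Smallest nonnegative: n = 70 mod 27 = 16.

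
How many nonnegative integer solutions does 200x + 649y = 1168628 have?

9

gcd(649, 200) = 1.
By Bézout, 200*(-159) + 649*(49) = 1.
One solution: (93, 1772).
General: x = 93 + 649t, y = 1772 - 200t.
x ≥ 0 ⇒ t ≥ 0; y ≥ 0 ⇒ t ≤ 8. So t ∈ [0, 8]: 9 solutions.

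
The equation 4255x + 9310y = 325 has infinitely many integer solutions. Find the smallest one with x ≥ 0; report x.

1803

gcd(9310, 4255) = 5  (9310 = 2×4255 + 800, 4255 = 5×800 + 255, 800 = 3×255 + 35, 255 = 7×35 + 10, 35 = 3×10 + 5, 10 = 2×5).
5 divides 325, so solutions exist.
Back-substituting, 4255×(-803) + 9310×(367) = 5.
Scale by 325/5 = 65: (x₀, y₀) = (-52195, 23855).
General solution: x = -52195 + 1862t, y = 23855 - 851t for integer t.
x ≥ 0: smallest is -52195 mod 1862 = 1803 (at t = 29), with y = -824.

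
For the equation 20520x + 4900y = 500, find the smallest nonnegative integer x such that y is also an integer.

gcd(20520, 4900):
  20520 = 4*4900 + 920
  4900 = 5*920 + 300
  920 = 3*300 + 20
  300 = 15*20
so gcd(20520, 4900) = 20.
20 divides 500, so solutions exist.
Back-substitute for Bézout coefficients:
  20 = 920 - 3*300
  ... = 20520*(16) + 4900*(-67)
Scale by 500/20 = 25: (x₀, y₀) = (400, -1675).
General solution: x = 400 + 245t, y = -1675 - 1026t for integer t.
x ≥ 0: smallest is 400 mod 245 = 155 (at t = -1), with y = -649.

155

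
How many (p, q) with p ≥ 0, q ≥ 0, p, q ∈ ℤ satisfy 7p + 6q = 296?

gcd(7, 6):
  7 = 1×6 + 1
  6 = 6×1
so gcd(7, 6) = 1.
Back-substitute for Bézout coefficients:
  1 = 7 - 1×6
  ... = 7×(1) + 6×(-1)
Scale by 296: one solution is (296, -296). Reduce p mod 6: (2, 47).
General: p = 2 + 6t, q = 47 - 7t.
p ≥ 0 ⇒ t ≥ 0; q ≥ 0 ⇒ t ≤ 6. So t ∈ [0, 6]: 7 solutions.

7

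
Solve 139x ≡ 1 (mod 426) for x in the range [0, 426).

331

gcd(426, 139):
  426 = 3*139 + 9
  139 = 15*9 + 4
  9 = 2*4 + 1
  4 = 4*1
so gcd(426, 139) = 1.
Back-substitute for Bézout coefficients:
  1 = 9 - 2*4
  ... = 139*(-95) + 426*(31)
So 139*-95 ≡ 1 (mod 426), and -95 mod 426 = 331.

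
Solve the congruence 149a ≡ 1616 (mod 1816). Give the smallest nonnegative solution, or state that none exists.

864

gcd(1816, 149):
  1816 = 12*149 + 28
  149 = 5*28 + 9
  28 = 3*9 + 1
  9 = 9*1
so gcd(1816, 149) = 1.
1 divides 1616, so solutions exist.
Back-substitute for Bézout coefficients:
  1 = 28 - 3*9
  ... = 149*(-195) + 1816*(16)
So 149*(-195) ≡ 1 (mod 1816); multiply by 1616: a ≡ -315120 (mod 1816).
Smallest nonnegative: a = -315120 mod 1816 = 864.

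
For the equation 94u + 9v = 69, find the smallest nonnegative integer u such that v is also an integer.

6

gcd(94, 9):
  94 = 10*9 + 4
  9 = 2*4 + 1
  4 = 4*1
so gcd(94, 9) = 1.
1 divides 69, so solutions exist.
Back-substitute for Bézout coefficients:
  1 = 9 - 2*4
  ... = 94*(-2) + 9*(21)
Scale by 69/1 = 69: (u₀, v₀) = (-138, 1449).
General solution: u = -138 + 9t, v = 1449 - 94t for integer t.
u ≥ 0: smallest is -138 mod 9 = 6 (at t = 16), with v = -55.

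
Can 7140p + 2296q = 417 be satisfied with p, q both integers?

gcd(7140, 2296) = 28  (7140 = 3·2296 + 252, 2296 = 9·252 + 28, 252 = 9·28).
28 does not divide 417 (remainder 25), so no integer solutions.

no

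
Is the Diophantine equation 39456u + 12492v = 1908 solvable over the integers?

gcd(39456, 12492) = 36.
36 divides 1908, so integer solutions exist.

yes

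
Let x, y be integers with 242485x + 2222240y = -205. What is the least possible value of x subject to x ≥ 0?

gcd(2222240, 242485) = 5  (2222240 = 9×242485 + 39875, 242485 = 6×39875 + 3235, 39875 = 12×3235 + 1055, 3235 = 3×1055 + 70, 1055 = 15×70 + 5, 70 = 14×5).
5 divides -205, so solutions exist.
Back-substituting, 242485×(-31599) + 2222240×(3448) = 5.
Scale by -205/5 = -41: (x₀, y₀) = (1295559, -141368).
General solution: x = 1295559 + 444448t, y = -141368 - 48497t for integer t.
x ≥ 0: smallest is 1295559 mod 444448 = 406663 (at t = -2), with y = -44374.

406663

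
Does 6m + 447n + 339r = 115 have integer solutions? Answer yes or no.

no

gcd(447, 6):
  447 = 74*6 + 3
  6 = 2*3
so gcd(447, 6) = 3.
gcd(3, 339) = 3.
3 does not divide 115 (remainder 1), so no integer solutions.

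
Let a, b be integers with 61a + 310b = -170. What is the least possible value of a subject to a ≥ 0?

170

gcd(310, 61) = 1  (310 = 5*61 + 5, 61 = 12*5 + 1, 5 = 5*1).
1 divides -170, so solutions exist.
Back-substituting, 61*(61) + 310*(-12) = 1.
Scale by -170/1 = -170: (a₀, b₀) = (-10370, 2040).
General solution: a = -10370 + 310t, b = 2040 - 61t for integer t.
a ≥ 0: smallest is -10370 mod 310 = 170 (at t = 34), with b = -34.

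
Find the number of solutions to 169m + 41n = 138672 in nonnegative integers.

20

gcd(169, 41) = 1.
By Bézout, 169×(-8) + 41×(33) = 1.
One solution: (2, 3374).
General: m = 2 + 41t, n = 3374 - 169t.
m ≥ 0 ⇒ t ≥ 0; n ≥ 0 ⇒ t ≤ 19. So t ∈ [0, 19]: 20 solutions.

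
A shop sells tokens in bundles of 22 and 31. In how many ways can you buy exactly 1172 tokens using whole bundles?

Need nonnegative integers with 22j + 31k = 1172.
gcd(22, 31) = 1, and 22·(-7) + 31·(5) = 1.
So (j₀, k₀) = (-8204, 5860); general j = -8204 + 31t, k = 5860 - 22t.
j ≥ 0 ⇒ t ≥ 265; k ≥ 0 ⇒ t ≤ 266. That's 2 values of t.

2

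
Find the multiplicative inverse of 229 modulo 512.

237

gcd(512, 229):
  512 = 2*229 + 54
  229 = 4*54 + 13
  54 = 4*13 + 2
  13 = 6*2 + 1
  2 = 2*1
so gcd(512, 229) = 1.
Back-substitute for Bézout coefficients:
  1 = 13 - 6*2
  ... = 229*(237) + 512*(-106)
So 229*237 ≡ 1 (mod 512), and 237 mod 512 = 237.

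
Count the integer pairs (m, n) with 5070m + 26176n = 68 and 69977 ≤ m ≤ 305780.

gcd(26176, 5070) = 2  (26176 = 5·5070 + 826, 5070 = 6·826 + 114, 826 = 7·114 + 28, 114 = 4·28 + 2, 28 = 14·2).
Back-substituting, 5070·(919) + 26176·(-178) = 2.
Scale by 34: particular solution (31246, -6052); reduce m mod 13088: (5070, -982).
General solution: m = 5070 + 13088t, n = -982 - 2535t for integer t.
69977 ≤ 5070 + 13088t ≤ 305780 gives t ∈ [5, 22], which is 18 values.

18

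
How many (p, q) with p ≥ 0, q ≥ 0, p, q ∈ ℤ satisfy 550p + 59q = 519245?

16

gcd(550, 59) = 1.
By Bézout, 550·(28) + 59·(-261) = 1.
One solution: (21, 8605).
General: p = 21 + 59t, q = 8605 - 550t.
p ≥ 0 ⇒ t ≥ 0; q ≥ 0 ⇒ t ≤ 15. So t ∈ [0, 15]: 16 solutions.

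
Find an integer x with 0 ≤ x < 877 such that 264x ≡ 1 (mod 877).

gcd(877, 264) = 1  (877 = 3·264 + 85, 264 = 3·85 + 9, 85 = 9·9 + 4, 9 = 2·4 + 1, 4 = 4·1).
Back-substituting, 264·(196) + 877·(-59) = 1.
So 264·196 ≡ 1 (mod 877), and 196 mod 877 = 196.

196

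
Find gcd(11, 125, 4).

gcd(125, 11) = 1.
gcd(1, 4) = 1.

1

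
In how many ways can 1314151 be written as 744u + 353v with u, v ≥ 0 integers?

gcd(744, 353) = 1  (744 = 2×353 + 38, 353 = 9×38 + 11, 38 = 3×11 + 5, 11 = 2×5 + 1, 5 = 5×1).
Back-substituting, 744×(-65) + 353×(137) = 1.
Scale by 1314151: one solution is (-85419815, 180038687). Reduce u mod 353: (184, 3335).
General: u = 184 + 353t, v = 3335 - 744t.
u ≥ 0 ⇒ t ≥ 0; v ≥ 0 ⇒ t ≤ 4. So t ∈ [0, 4]: 5 solutions.

5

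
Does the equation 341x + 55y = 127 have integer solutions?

no

gcd(341, 55) = 11  (341 = 6*55 + 11, 55 = 5*11).
11 does not divide 127 (remainder 6), so no integer solutions.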